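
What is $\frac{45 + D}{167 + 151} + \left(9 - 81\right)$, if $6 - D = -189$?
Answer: $- \frac{3776}{53} \approx -71.245$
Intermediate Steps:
$D = 195$ ($D = 6 - -189 = 6 + 189 = 195$)
$\frac{45 + D}{167 + 151} + \left(9 - 81\right) = \frac{45 + 195}{167 + 151} + \left(9 - 81\right) = \frac{240}{318} + \left(9 - 81\right) = 240 \cdot \frac{1}{318} - 72 = \frac{40}{53} - 72 = - \frac{3776}{53}$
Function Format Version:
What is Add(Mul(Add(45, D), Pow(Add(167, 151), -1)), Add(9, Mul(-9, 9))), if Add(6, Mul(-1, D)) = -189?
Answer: Rational(-3776, 53) ≈ -71.245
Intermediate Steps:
D = 195 (D = Add(6, Mul(-1, -189)) = Add(6, 189) = 195)
Add(Mul(Add(45, D), Pow(Add(167, 151), -1)), Add(9, Mul(-9, 9))) = Add(Mul(Add(45, 195), Pow(Add(167, 151), -1)), Add(9, Mul(-9, 9))) = Add(Mul(240, Pow(318, -1)), Add(9, -81)) = Add(Mul(240, Rational(1, 318)), -72) = Add(Rational(40, 53), -72) = Rational(-3776, 53)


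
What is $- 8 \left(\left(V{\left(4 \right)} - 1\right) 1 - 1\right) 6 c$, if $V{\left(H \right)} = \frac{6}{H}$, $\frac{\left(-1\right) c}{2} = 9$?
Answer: $-432$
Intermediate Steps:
$c = -18$ ($c = \left(-2\right) 9 = -18$)
$- 8 \left(\left(V{\left(4 \right)} - 1\right) 1 - 1\right) 6 c = - 8 \left(\left(\frac{6}{4} - 1\right) 1 - 1\right) 6 \left(-18\right) = - 8 \left(\left(6 \cdot \frac{1}{4} - 1\right) 1 - 1\right) 6 \left(-18\right) = - 8 \left(\left(\frac{3}{2} - 1\right) 1 - 1\right) 6 \left(-18\right) = - 8 \left(\frac{1}{2} \cdot 1 - 1\right) 6 \left(-18\right) = - 8 \left(\frac{1}{2} - 1\right) 6 \left(-18\right) = - 8 \left(\left(- \frac{1}{2}\right) 6\right) \left(-18\right) = \left(-8\right) \left(-3\right) \left(-18\right) = 24 \left(-18\right) = -432$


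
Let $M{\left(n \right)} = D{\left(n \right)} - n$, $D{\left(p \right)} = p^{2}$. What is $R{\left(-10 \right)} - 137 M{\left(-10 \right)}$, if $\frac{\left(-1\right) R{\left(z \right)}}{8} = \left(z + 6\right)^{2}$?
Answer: $-15198$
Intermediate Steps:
$R{\left(z \right)} = - 8 \left(6 + z\right)^{2}$ ($R{\left(z \right)} = - 8 \left(z + 6\right)^{2} = - 8 \left(6 + z\right)^{2}$)
$M{\left(n \right)} = n^{2} - n$
$R{\left(-10 \right)} - 137 M{\left(-10 \right)} = - 8 \left(6 - 10\right)^{2} - 137 \left(- 10 \left(-1 - 10\right)\right) = - 8 \left(-4\right)^{2} - 137 \left(\left(-10\right) \left(-11\right)\right) = \left(-8\right) 16 - 15070 = -128 - 15070 = -15198$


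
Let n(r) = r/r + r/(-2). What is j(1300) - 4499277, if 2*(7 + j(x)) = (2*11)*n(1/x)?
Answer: -11698109811/2600 ≈ -4.4993e+6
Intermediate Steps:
n(r) = 1 - r/2 (n(r) = 1 + r*(-½) = 1 - r/2)
j(x) = 4 - 11/(2*x) (j(x) = -7 + ((2*11)*(1 - 1/(2*x)))/2 = -7 + (22*(1 - 1/(2*x)))/2 = -7 + (22 - 11/x)/2 = -7 + (11 - 11/(2*x)) = 4 - 11/(2*x))
j(1300) - 4499277 = (4 - 11/2/1300) - 4499277 = (4 - 11/2*1/1300) - 4499277 = (4 - 11/2600) - 4499277 = 10389/2600 - 4499277 = -11698109811/2600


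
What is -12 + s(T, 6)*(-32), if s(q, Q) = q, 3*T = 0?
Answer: -12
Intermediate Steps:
T = 0 (T = (⅓)*0 = 0)
-12 + s(T, 6)*(-32) = -12 + 0*(-32) = -12 + 0 = -12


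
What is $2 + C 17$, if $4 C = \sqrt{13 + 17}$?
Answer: $2 + \frac{17 \sqrt{30}}{4} \approx 25.278$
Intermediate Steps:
$C = \frac{\sqrt{30}}{4}$ ($C = \frac{\sqrt{13 + 17}}{4} = \frac{\sqrt{30}}{4} \approx 1.3693$)
$2 + C 17 = 2 + \frac{\sqrt{30}}{4} \cdot 17 = 2 + \frac{17 \sqrt{30}}{4}$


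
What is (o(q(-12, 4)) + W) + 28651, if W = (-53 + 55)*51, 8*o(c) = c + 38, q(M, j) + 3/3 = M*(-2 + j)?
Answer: 230037/8 ≈ 28755.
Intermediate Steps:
q(M, j) = -1 + M*(-2 + j)
o(c) = 19/4 + c/8 (o(c) = (c + 38)/8 = (38 + c)/8 = 19/4 + c/8)
W = 102 (W = 2*51 = 102)
(o(q(-12, 4)) + W) + 28651 = ((19/4 + (-1 - 2*(-12) - 12*4)/8) + 102) + 28651 = ((19/4 + (-1 + 24 - 48)/8) + 102) + 28651 = ((19/4 + (1/8)*(-25)) + 102) + 28651 = ((19/4 - 25/8) + 102) + 28651 = (13/8 + 102) + 28651 = 829/8 + 28651 = 230037/8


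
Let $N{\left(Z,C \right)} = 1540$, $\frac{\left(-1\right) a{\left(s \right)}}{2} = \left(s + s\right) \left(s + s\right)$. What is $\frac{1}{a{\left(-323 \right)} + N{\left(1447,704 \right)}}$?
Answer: $- \frac{1}{833092} \approx -1.2003 \cdot 10^{-6}$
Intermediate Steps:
$a{\left(s \right)} = - 8 s^{2}$ ($a{\left(s \right)} = - 2 \left(s + s\right) \left(s + s\right) = - 2 \cdot 2 s 2 s = - 2 \cdot 4 s^{2} = - 8 s^{2}$)
$\frac{1}{a{\left(-323 \right)} + N{\left(1447,704 \right)}} = \frac{1}{- 8 \left(-323\right)^{2} + 1540} = \frac{1}{\left(-8\right) 104329 + 1540} = \frac{1}{-834632 + 1540} = \frac{1}{-833092} = - \frac{1}{833092}$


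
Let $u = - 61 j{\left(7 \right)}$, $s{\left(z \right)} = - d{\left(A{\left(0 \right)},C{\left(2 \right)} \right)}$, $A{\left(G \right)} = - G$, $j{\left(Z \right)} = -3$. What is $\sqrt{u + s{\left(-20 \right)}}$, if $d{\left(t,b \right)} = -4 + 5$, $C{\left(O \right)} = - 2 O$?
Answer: $\sqrt{182} \approx 13.491$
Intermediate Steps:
$d{\left(t,b \right)} = 1$
$s{\left(z \right)} = -1$ ($s{\left(z \right)} = \left(-1\right) 1 = -1$)
$u = 183$ ($u = \left(-61\right) \left(-3\right) = 183$)
$\sqrt{u + s{\left(-20 \right)}} = \sqrt{183 - 1} = \sqrt{182}$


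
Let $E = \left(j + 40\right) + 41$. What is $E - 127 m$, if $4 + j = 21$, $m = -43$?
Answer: $5559$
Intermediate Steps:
$j = 17$ ($j = -4 + 21 = 17$)
$E = 98$ ($E = \left(17 + 40\right) + 41 = 57 + 41 = 98$)
$E - 127 m = 98 - -5461 = 98 + 5461 = 5559$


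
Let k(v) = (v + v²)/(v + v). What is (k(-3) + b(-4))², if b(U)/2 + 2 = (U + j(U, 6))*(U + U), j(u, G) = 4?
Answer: 25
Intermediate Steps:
k(v) = (v + v²)/(2*v) (k(v) = (v + v²)/((2*v)) = (v + v²)*(1/(2*v)) = (v + v²)/(2*v))
b(U) = -4 + 4*U*(4 + U) (b(U) = -4 + 2*((U + 4)*(U + U)) = -4 + 2*((4 + U)*(2*U)) = -4 + 2*(2*U*(4 + U)) = -4 + 4*U*(4 + U))
(k(-3) + b(-4))² = ((½ + (½)*(-3)) + (-4 + 4*(-4)² + 16*(-4)))² = ((½ - 3/2) + (-4 + 4*16 - 64))² = (-1 + (-4 + 64 - 64))² = (-1 - 4)² = (-5)² = 25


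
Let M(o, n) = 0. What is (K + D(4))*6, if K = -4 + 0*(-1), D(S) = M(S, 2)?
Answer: -24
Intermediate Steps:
D(S) = 0
K = -4 (K = -4 + 0 = -4)
(K + D(4))*6 = (-4 + 0)*6 = -4*6 = -24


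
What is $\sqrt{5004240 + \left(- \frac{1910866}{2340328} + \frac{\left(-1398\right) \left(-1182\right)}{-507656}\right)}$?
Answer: $\frac{\sqrt{6898113314619548245246899137}}{37127548474} \approx 2237.0$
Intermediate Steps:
$\sqrt{5004240 + \left(- \frac{1910866}{2340328} + \frac{\left(-1398\right) \left(-1182\right)}{-507656}\right)} = \sqrt{5004240 + \left(\left(-1910866\right) \frac{1}{2340328} + 1652436 \left(- \frac{1}{507656}\right)\right)} = \sqrt{5004240 - \frac{302331551819}{74255096948}} = \sqrt{\frac{371590024019507701}{74255096948}} = \frac{\sqrt{6898113314619548245246899137}}{37127548474}$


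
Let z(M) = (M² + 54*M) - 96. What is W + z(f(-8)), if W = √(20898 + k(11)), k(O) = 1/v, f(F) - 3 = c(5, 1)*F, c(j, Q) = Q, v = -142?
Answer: -341 + √421387130/142 ≈ -196.44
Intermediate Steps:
f(F) = 3 + F (f(F) = 3 + 1*F = 3 + F)
z(M) = -96 + M² + 54*M
k(O) = -1/142 (k(O) = 1/(-142) = -1/142)
W = √421387130/142 (W = √(20898 - 1/142) = √(2967515/142) = √421387130/142 ≈ 144.56)
W + z(f(-8)) = √421387130/142 + (-96 + (3 - 8)² + 54*(3 - 8)) = √421387130/142 + (-96 + (-5)² + 54*(-5)) = √421387130/142 + (-96 + 25 - 270) = √421387130/142 - 341 = -341 + √421387130/142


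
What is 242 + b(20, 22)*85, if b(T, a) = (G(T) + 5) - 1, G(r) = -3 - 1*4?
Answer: -13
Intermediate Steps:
G(r) = -7 (G(r) = -3 - 4 = -7)
b(T, a) = -3 (b(T, a) = (-7 + 5) - 1 = -2 - 1 = -3)
242 + b(20, 22)*85 = 242 - 3*85 = 242 - 255 = -13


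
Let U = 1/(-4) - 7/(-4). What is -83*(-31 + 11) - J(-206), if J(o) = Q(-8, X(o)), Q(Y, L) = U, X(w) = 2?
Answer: 3317/2 ≈ 1658.5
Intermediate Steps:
U = 3/2 (U = 1*(-1/4) - 7*(-1/4) = -1/4 + 7/4 = 3/2 ≈ 1.5000)
Q(Y, L) = 3/2
J(o) = 3/2
-83*(-31 + 11) - J(-206) = -83*(-31 + 11) - 1*3/2 = -83*(-20) - 3/2 = 1660 - 3/2 = 3317/2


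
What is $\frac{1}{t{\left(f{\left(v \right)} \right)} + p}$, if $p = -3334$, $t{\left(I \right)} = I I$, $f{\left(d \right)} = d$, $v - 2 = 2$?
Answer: $- \frac{1}{3318} \approx -0.00030139$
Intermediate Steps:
$v = 4$ ($v = 2 + 2 = 4$)
$t{\left(I \right)} = I^{2}$
$\frac{1}{t{\left(f{\left(v \right)} \right)} + p} = \frac{1}{4^{2} - 3334} = \frac{1}{16 - 3334} = \frac{1}{-3318} = - \frac{1}{3318}$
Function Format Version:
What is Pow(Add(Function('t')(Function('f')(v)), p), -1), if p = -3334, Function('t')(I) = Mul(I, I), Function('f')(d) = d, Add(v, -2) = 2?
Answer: Rational(-1, 3318) ≈ -0.00030139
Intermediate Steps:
v = 4 (v = Add(2, 2) = 4)
Function('t')(I) = Pow(I, 2)
Pow(Add(Function('t')(Function('f')(v)), p), -1) = Pow(Add(Pow(4, 2), -3334), -1) = Pow(Add(16, -3334), -1) = Pow(-3318, -1) = Rational(-1, 3318)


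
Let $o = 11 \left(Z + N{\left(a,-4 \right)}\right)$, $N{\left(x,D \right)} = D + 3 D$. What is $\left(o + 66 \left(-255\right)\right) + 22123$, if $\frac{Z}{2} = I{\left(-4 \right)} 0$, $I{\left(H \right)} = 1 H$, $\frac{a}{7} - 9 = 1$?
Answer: $5117$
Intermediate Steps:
$a = 70$ ($a = 63 + 7 \cdot 1 = 63 + 7 = 70$)
$I{\left(H \right)} = H$
$N{\left(x,D \right)} = 4 D$
$Z = 0$ ($Z = 2 \left(\left(-4\right) 0\right) = 2 \cdot 0 = 0$)
$o = -176$ ($o = 11 \left(0 + 4 \left(-4\right)\right) = 11 \left(0 - 16\right) = 11 \left(-16\right) = -176$)
$\left(o + 66 \left(-255\right)\right) + 22123 = \left(-176 + 66 \left(-255\right)\right) + 22123 = \left(-176 - 16830\right) + 22123 = -17006 + 22123 = 5117$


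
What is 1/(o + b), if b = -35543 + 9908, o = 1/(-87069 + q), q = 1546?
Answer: -85523/2192382106 ≈ -3.9009e-5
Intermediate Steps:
o = -1/85523 (o = 1/(-87069 + 1546) = 1/(-85523) = -1/85523 ≈ -1.1693e-5)
b = -25635
1/(o + b) = 1/(-1/85523 - 25635) = 1/(-2192382106/85523) = -85523/2192382106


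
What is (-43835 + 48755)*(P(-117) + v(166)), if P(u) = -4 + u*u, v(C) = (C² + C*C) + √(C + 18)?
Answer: 338481240 + 9840*√46 ≈ 3.3855e+8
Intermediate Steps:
v(C) = √(18 + C) + 2*C² (v(C) = (C² + C²) + √(18 + C) = 2*C² + √(18 + C) = √(18 + C) + 2*C²)
P(u) = -4 + u²
(-43835 + 48755)*(P(-117) + v(166)) = (-43835 + 48755)*((-4 + (-117)²) + (√(18 + 166) + 2*166²)) = 4920*((-4 + 13689) + (√184 + 2*27556)) = 4920*(13685 + (2*√46 + 55112)) = 4920*(13685 + (55112 + 2*√46)) = 4920*(68797 + 2*√46) = 338481240 + 9840*√46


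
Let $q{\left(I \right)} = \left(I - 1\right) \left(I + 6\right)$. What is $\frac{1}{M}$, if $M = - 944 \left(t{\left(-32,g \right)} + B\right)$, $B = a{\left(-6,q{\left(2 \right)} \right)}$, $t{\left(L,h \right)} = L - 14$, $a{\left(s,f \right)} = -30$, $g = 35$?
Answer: $\frac{1}{71744} \approx 1.3938 \cdot 10^{-5}$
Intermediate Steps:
$q{\left(I \right)} = \left(-1 + I\right) \left(6 + I\right)$
$t{\left(L,h \right)} = -14 + L$ ($t{\left(L,h \right)} = L - 14 = -14 + L$)
$B = -30$
$M = 71744$ ($M = - 944 \left(\left(-14 - 32\right) - 30\right) = - 944 \left(-46 - 30\right) = \left(-944\right) \left(-76\right) = 71744$)
$\frac{1}{M} = \frac{1}{71744}$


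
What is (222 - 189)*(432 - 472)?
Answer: -1320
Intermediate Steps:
(222 - 189)*(432 - 472) = 33*(-40) = -1320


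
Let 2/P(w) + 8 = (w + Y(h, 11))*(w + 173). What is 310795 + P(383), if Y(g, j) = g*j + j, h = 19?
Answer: 52098565851/167630 ≈ 3.1080e+5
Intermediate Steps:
Y(g, j) = j + g*j
P(w) = 2/(-8 + (173 + w)*(220 + w)) (P(w) = 2/(-8 + (w + 11*(1 + 19))*(w + 173)) = 2/(-8 + (w + 11*20)*(173 + w)) = 2/(-8 + (w + 220)*(173 + w)) = 2/(-8 + (220 + w)*(173 + w)) = 2/(-8 + (173 + w)*(220 + w)))
310795 + P(383) = 310795 + 2/(38052 + 383² + 393*383) = 310795 + 2/(38052 + 146689 + 150519) = 310795 + 2/335260 = 310795 + 2*(1/335260) = 310795 + 1/167630 = 52098565851/167630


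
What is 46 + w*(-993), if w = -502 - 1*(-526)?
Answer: -23786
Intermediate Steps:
w = 24 (w = -502 + 526 = 24)
46 + w*(-993) = 46 + 24*(-993) = 46 - 23832 = -23786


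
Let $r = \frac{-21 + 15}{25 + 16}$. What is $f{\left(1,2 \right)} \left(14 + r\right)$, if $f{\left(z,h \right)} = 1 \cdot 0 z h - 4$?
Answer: $- \frac{2272}{41} \approx -55.415$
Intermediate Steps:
$r = - \frac{6}{41} \approx -0.14634$
$f{\left(z,h \right)} = -4$ ($f{\left(z,h \right)} = 0 z h - 4 = 0 h - 4 = 0 - 4 = -4$)
$f{\left(1,2 \right)} \left(14 + r\right) = - 4 \left(14 - \frac{6}{41}\right) = \left(-4\right) \frac{568}{41} = - \frac{2272}{41}$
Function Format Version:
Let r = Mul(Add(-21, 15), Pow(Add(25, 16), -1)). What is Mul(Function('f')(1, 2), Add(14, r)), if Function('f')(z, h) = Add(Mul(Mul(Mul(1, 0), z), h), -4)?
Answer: Rational(-2272, 41) ≈ -55.415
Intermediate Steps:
r = Rational(-6, 41) (r = Mul(-6, Pow(41, -1)) = Mul(-6, Rational(1, 41)) = Rational(-6, 41) ≈ -0.14634)
Function('f')(z, h) = -4 (Function('f')(z, h) = Add(Mul(Mul(0, z), h), -4) = Add(Mul(0, h), -4) = Add(0, -4) = -4)
Mul(Function('f')(1, 2), Add(14, r)) = Mul(-4, Add(14, Rational(-6, 41))) = Mul(-4, Rational(568, 41)) = Rational(-2272, 41)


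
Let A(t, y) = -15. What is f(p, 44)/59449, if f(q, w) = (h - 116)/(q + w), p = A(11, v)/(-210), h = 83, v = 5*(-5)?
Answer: -462/36680033 ≈ -1.2595e-5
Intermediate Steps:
v = -25
p = 1/14 (p = -15/(-210) = -15*(-1/210) = 1/14 ≈ 0.071429)
f(q, w) = -33/(q + w) (f(q, w) = (83 - 116)/(q + w) = -33/(q + w))
f(p, 44)/59449 = -33/(1/14 + 44)/59449 = -33/617/14*(1/59449) = -33*14/617*(1/59449) = -462/617*1/59449 = -462/36680033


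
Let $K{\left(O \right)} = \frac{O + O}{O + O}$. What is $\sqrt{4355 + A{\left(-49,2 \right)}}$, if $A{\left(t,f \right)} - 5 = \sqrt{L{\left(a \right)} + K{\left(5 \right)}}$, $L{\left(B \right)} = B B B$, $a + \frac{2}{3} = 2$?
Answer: $\frac{\sqrt{39240 + \sqrt{273}}}{3} \approx 66.044$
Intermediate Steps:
$a = \frac{4}{3}$ ($a = - \frac{2}{3} + 2 = \frac{4}{3} \approx 1.3333$)
$L{\left(B \right)} = B^{3}$ ($L{\left(B \right)} = B^{2} B = B^{3}$)
$K{\left(O \right)} = 1$ ($K{\left(O \right)} = \frac{2 O}{2 O} = 2 O \frac{1}{2 O} = 1$)
$A{\left(t,f \right)} = 5 + \frac{\sqrt{273}}{9}$ ($A{\left(t,f \right)} = 5 + \sqrt{\left(\frac{4}{3}\right)^{3} + 1} = 5 + \sqrt{\frac{64}{27} + 1} = 5 + \sqrt{\frac{91}{27}} = 5 + \frac{\sqrt{273}}{9}$)
$\sqrt{4355 + A{\left(-49,2 \right)}} = \sqrt{4355 + \left(5 + \frac{\sqrt{273}}{9}\right)} = \sqrt{4360 + \frac{\sqrt{273}}{9}}$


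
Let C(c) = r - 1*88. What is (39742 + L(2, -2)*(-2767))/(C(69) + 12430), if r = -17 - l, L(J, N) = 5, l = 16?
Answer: 25907/12309 ≈ 2.1047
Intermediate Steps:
r = -33 (r = -17 - 1*16 = -17 - 16 = -33)
C(c) = -121 (C(c) = -33 - 1*88 = -33 - 88 = -121)
(39742 + L(2, -2)*(-2767))/(C(69) + 12430) = (39742 + 5*(-2767))/(-121 + 12430) = (39742 - 13835)/12309 = 25907*(1/12309) = 25907/12309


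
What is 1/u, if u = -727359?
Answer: -1/727359 ≈ -1.3748e-6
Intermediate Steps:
1/u = 1/(-727359) = -1/727359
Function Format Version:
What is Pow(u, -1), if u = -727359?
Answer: Rational(-1, 727359) ≈ -1.3748e-6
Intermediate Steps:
Pow(u, -1) = Pow(-727359, -1) = Rational(-1, 727359)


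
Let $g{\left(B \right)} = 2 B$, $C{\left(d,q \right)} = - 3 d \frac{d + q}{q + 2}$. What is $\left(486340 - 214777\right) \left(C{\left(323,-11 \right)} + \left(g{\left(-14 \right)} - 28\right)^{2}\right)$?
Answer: $9973965864$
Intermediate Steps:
$C{\left(d,q \right)} = - \frac{3 d \left(d + q\right)}{2 + q}$ ($C{\left(d,q \right)} = - 3 d \frac{d + q}{2 + q} = - \frac{3 d \left(d + q\right)}{2 + q}$)
$\left(486340 - 214777\right) \left(C{\left(323,-11 \right)} + \left(g{\left(-14 \right)} - 28\right)^{2}\right) = \left(486340 - 214777\right) \left(\left(-3\right) 323 \frac{1}{2 - 11} \left(323 - 11\right) + \left(2 \left(-14\right) - 28\right)^{2}\right) = 271563 \left(\left(-3\right) 323 \frac{1}{-9} \cdot 312 + \left(-28 - 28\right)^{2}\right) = 271563 \left(\left(-3\right) 323 \left(- \frac{1}{9}\right) 312 + \left(-56\right)^{2}\right) = 271563 \left(33592 + 3136\right) = 271563 \cdot 36728 = 9973965864$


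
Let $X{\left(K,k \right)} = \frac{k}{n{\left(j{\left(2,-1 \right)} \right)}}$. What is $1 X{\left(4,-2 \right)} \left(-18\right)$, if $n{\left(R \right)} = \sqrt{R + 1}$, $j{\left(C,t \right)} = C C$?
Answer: $\frac{36 \sqrt{5}}{5} \approx 16.1$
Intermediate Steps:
$j{\left(C,t \right)} = C^{2}$
$n{\left(R \right)} = \sqrt{1 + R}$
$X{\left(K,k \right)} = \frac{k \sqrt{5}}{5}$ ($X{\left(K,k \right)} = \frac{k}{\sqrt{1 + 2^{2}}} = \frac{k}{\sqrt{1 + 4}} = \frac{k}{\sqrt{5}} = k \frac{\sqrt{5}}{5} = \frac{k \sqrt{5}}{5}$)
$1 X{\left(4,-2 \right)} \left(-18\right) = 1 \cdot \frac{1}{5} \left(-2\right) \sqrt{5} \left(-18\right) = 1 \left(- \frac{2 \sqrt{5}}{5}\right) \left(-18\right) = - \frac{2 \sqrt{5}}{5} \left(-18\right) = \frac{36 \sqrt{5}}{5}$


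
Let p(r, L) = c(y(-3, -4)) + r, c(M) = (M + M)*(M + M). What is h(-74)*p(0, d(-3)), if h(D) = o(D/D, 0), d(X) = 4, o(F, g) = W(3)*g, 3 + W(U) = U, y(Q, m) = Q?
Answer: 0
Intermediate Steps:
c(M) = 4*M**2 (c(M) = (2*M)*(2*M) = 4*M**2)
W(U) = -3 + U
o(F, g) = 0 (o(F, g) = (-3 + 3)*g = 0*g = 0)
p(r, L) = 36 + r (p(r, L) = 4*(-3)**2 + r = 4*9 + r = 36 + r)
h(D) = 0
h(-74)*p(0, d(-3)) = 0*(36 + 0) = 0*36 = 0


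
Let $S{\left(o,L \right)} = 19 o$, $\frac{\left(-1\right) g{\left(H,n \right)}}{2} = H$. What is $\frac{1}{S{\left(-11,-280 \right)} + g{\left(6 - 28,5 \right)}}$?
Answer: $- \frac{1}{165} \approx -0.0060606$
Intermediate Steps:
$g{\left(H,n \right)} = - 2 H$
$\frac{1}{S{\left(-11,-280 \right)} + g{\left(6 - 28,5 \right)}} = \frac{1}{19 \left(-11\right) - 2 \left(6 - 28\right)} = \frac{1}{-209 - 2 \left(6 - 28\right)} = \frac{1}{-209 - -44} = \frac{1}{-209 + 44} = \frac{1}{-165} = - \frac{1}{165}$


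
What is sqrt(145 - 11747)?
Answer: I*sqrt(11602) ≈ 107.71*I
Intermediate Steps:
sqrt(145 - 11747) = sqrt(-11602) = I*sqrt(11602)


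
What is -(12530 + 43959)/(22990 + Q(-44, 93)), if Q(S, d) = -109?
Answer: -56489/22881 ≈ -2.4688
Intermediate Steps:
-(12530 + 43959)/(22990 + Q(-44, 93)) = -(12530 + 43959)/(22990 - 109) = -56489/22881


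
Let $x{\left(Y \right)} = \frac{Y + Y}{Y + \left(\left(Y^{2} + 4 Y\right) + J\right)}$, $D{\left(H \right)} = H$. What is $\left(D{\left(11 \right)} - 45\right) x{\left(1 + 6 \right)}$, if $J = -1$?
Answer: $- \frac{476}{83} \approx -5.7349$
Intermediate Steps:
$x{\left(Y \right)} = \frac{2 Y}{-1 + Y^{2} + 5 Y}$ ($x{\left(Y \right)} = \frac{Y + Y}{Y - \left(1 - Y^{2} - 4 Y\right)} = \frac{2 Y}{Y + \left(-1 + Y^{2} + 4 Y\right)} = \frac{2 Y}{-1 + Y^{2} + 5 Y}$)
$\left(D{\left(11 \right)} - 45\right) x{\left(1 + 6 \right)} = \left(11 - 45\right) \frac{2 \left(1 + 6\right)}{-1 + \left(1 + 6\right)^{2} + 5 \left(1 + 6\right)} = - 34 \cdot 2 \cdot 7 \frac{1}{-1 + 7^{2} + 5 \cdot 7} = - 34 \cdot 2 \cdot 7 \frac{1}{-1 + 49 + 35} = - 34 \cdot 2 \cdot 7 \cdot \frac{1}{83} = \left(-34\right) \frac{14}{83} = - \frac{476}{83}$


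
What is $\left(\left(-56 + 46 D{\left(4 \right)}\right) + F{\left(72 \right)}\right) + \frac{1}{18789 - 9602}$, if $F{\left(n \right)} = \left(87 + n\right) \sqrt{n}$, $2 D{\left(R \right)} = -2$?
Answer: $- \frac{937073}{9187} + 954 \sqrt{2} \approx 1247.2$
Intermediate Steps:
$D{\left(R \right)} = -1$ ($D{\left(R \right)} = \frac{1}{2} \left(-2\right) = -1$)
$F{\left(n \right)} = \sqrt{n} \left(87 + n\right)$
$\left(\left(-56 + 46 D{\left(4 \right)}\right) + F{\left(72 \right)}\right) + \frac{1}{18789 - 9602} = \left(\left(-56 + 46 \left(-1\right)\right) + \sqrt{72} \left(87 + 72\right)\right) + \frac{1}{18789 - 9602} = \left(\left(-56 - 46\right) + 6 \sqrt{2} \cdot 159\right) + \frac{1}{9187} = \left(-102 + 954 \sqrt{2}\right) + \frac{1}{9187} = - \frac{937073}{9187} + 954 \sqrt{2}$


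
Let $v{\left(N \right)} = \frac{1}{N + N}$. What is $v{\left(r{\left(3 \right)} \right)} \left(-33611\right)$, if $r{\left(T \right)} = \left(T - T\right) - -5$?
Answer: $- \frac{33611}{10} \approx -3361.1$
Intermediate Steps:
$r{\left(T \right)} = 5$ ($r{\left(T \right)} = 0 + 5 = 5$)
$v{\left(N \right)} = \frac{1}{2 N}$
$v{\left(r{\left(3 \right)} \right)} \left(-33611\right) = \frac{1}{2 \cdot 5} \left(-33611\right) = \frac{1}{2} \cdot \frac{1}{5} \left(-33611\right) = \frac{1}{10} \left(-33611\right) = - \frac{33611}{10}$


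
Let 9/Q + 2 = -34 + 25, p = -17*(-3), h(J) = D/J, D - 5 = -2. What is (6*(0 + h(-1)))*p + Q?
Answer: -10107/11 ≈ -918.82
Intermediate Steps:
D = 3 (D = 5 - 2 = 3)
h(J) = 3/J
p = 51
Q = -9/11 (Q = 9/(-2 + (-34 + 25)) = 9/(-2 - 9) = 9/(-11) = 9*(-1/11) = -9/11 ≈ -0.81818)
(6*(0 + h(-1)))*p + Q = (6*(0 + 3/(-1)))*51 - 9/11 = (6*(0 + 3*(-1)))*51 - 9/11 = (6*(0 - 3))*51 - 9/11 = (6*(-3))*51 - 9/11 = -18*51 - 9/11 = -918 - 9/11 = -10107/11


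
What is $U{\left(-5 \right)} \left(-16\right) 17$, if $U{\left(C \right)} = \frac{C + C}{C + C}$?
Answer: $-272$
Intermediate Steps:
$U{\left(C \right)} = 1$ ($U{\left(C \right)} = \frac{2 C}{2 C} = 2 C \frac{1}{2 C} = 1$)
$U{\left(-5 \right)} \left(-16\right) 17 = 1 \left(-16\right) 17 = \left(-16\right) 17 = -272$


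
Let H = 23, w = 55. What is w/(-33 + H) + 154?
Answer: 297/2 ≈ 148.50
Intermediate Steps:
w/(-33 + H) + 154 = 55/(-33 + 23) + 154 = 55/(-10) + 154 = 55*(-⅒) + 154 = -11/2 + 154 = 297/2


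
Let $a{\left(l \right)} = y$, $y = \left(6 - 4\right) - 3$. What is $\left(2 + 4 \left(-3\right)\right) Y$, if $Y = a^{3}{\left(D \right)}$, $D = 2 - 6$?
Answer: $10$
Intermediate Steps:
$D = -4$ ($D = 2 - 6 = -4$)
$y = -1$ ($y = 2 - 3 = -1$)
$a{\left(l \right)} = -1$
$Y = -1$ ($Y = \left(-1\right)^{3} = -1$)
$\left(2 + 4 \left(-3\right)\right) Y = \left(2 + 4 \left(-3\right)\right) \left(-1\right) = \left(2 - 12\right) \left(-1\right) = \left(-10\right) \left(-1\right) = 10$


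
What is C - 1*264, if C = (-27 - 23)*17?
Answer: -1114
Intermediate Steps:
C = -850 (C = -50*17 = -850)
C - 1*264 = -850 - 1*264 = -850 - 264 = -1114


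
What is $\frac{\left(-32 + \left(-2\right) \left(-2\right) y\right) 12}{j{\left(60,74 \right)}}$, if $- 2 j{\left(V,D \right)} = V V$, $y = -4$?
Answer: $\frac{8}{25} \approx 0.32$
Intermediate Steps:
$j{\left(V,D \right)} = - \frac{V^{2}}{2}$ ($j{\left(V,D \right)} = - \frac{V V}{2} = - \frac{V^{2}}{2}$)
$\frac{\left(-32 + \left(-2\right) \left(-2\right) y\right) 12}{j{\left(60,74 \right)}} = \frac{\left(-32 + \left(-2\right) \left(-2\right) \left(-4\right)\right) 12}{\left(- \frac{1}{2}\right) 60^{2}} = \frac{\left(-32 + 4 \left(-4\right)\right) 12}{\left(- \frac{1}{2}\right) 3600} = \frac{\left(-32 - 16\right) 12}{-1800} = \left(-48\right) 12 \left(- \frac{1}{1800}\right) = \left(-576\right) \left(- \frac{1}{1800}\right) = \frac{8}{25}$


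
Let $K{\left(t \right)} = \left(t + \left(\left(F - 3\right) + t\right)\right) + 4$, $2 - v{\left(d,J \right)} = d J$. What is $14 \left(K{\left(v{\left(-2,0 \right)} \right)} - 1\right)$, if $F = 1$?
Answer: $70$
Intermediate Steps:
$v{\left(d,J \right)} = 2 - J d$ ($v{\left(d,J \right)} = 2 - d J = 2 - J d$)
$K{\left(t \right)} = 2 + 2 t$ ($K{\left(t \right)} = \left(t + \left(\left(1 - 3\right) + t\right)\right) + 4 = \left(t + \left(-2 + t\right)\right) + 4 = \left(-2 + 2 t\right) + 4 = 2 + 2 t$)
$14 \left(K{\left(v{\left(-2,0 \right)} \right)} - 1\right) = 14 \left(\left(2 + 2 \left(2 - 0 \left(-2\right)\right)\right) - 1\right) = 14 \left(\left(2 + 2 \left(2 + 0\right)\right) - 1\right) = 14 \left(\left(2 + 2 \cdot 2\right) - 1\right) = 14 \left(\left(2 + 4\right) - 1\right) = 14 \left(6 - 1\right) = 14 \cdot 5 = 70$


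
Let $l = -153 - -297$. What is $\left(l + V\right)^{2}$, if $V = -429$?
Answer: $81225$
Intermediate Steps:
$l = 144$ ($l = -153 + 297 = 144$)
$\left(l + V\right)^{2} = \left(144 - 429\right)^{2} = \left(-285\right)^{2} = 81225$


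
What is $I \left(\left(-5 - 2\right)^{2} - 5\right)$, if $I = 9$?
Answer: $396$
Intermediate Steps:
$I \left(\left(-5 - 2\right)^{2} - 5\right) = 9 \left(\left(-5 - 2\right)^{2} - 5\right) = 9 \left(\left(-7\right)^{2} - 5\right) = 9 \left(49 - 5\right) = 9 \cdot 44 = 396$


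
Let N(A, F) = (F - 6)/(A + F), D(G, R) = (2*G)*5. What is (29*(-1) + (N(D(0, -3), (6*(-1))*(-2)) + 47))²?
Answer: 1369/4 ≈ 342.25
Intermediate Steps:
D(G, R) = 10*G
N(A, F) = (-6 + F)/(A + F)
(29*(-1) + (N(D(0, -3), (6*(-1))*(-2)) + 47))² = (29*(-1) + ((-6 + (6*(-1))*(-2))/(10*0 + (6*(-1))*(-2)) + 47))² = (-29 + ((-6 - 6*(-2))/(0 - 6*(-2)) + 47))² = (-29 + ((-6 + 12)/(0 + 12) + 47))² = (-29 + (6/12 + 47))² = (-29 + ((1/12)*6 + 47))² = (-29 + (½ + 47))² = (-29 + 95/2)² = (37/2)² = 1369/4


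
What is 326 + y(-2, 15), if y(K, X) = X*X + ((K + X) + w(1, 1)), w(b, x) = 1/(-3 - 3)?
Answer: 3383/6 ≈ 563.83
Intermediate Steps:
w(b, x) = -⅙ (w(b, x) = 1/(-6) = -⅙)
y(K, X) = -⅙ + K + X + X² (y(K, X) = X*X + ((K + X) - ⅙) = X² + (-⅙ + K + X) = -⅙ + K + X + X²)
326 + y(-2, 15) = 326 + (-⅙ - 2 + 15 + 15²) = 326 + (-⅙ - 2 + 15 + 225) = 326 + 1427/6 = 3383/6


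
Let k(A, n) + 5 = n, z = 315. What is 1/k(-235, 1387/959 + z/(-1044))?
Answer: -111244/428893 ≈ -0.25937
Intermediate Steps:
k(A, n) = -5 + n
1/k(-235, 1387/959 + z/(-1044)) = 1/(-5 + (1387/959 + 315/(-1044))) = 1/(-5 + (1387*(1/959) + 315*(-1/1044))) = 1/(-5 + (1387/959 - 35/116)) = 1/(-5 + 127327/111244) = 1/(-428893/111244) = -111244/428893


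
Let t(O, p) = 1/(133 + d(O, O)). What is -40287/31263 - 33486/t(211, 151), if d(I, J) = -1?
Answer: -46062417421/10421 ≈ -4.4202e+6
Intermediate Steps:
t(O, p) = 1/132 (t(O, p) = 1/(133 - 1) = 1/132)
-40287/31263 - 33486/t(211, 151) = -40287/31263 - 33486/1/132 = -40287*1/31263 - 33486*132 = -13429/10421 - 4420152 = -46062417421/10421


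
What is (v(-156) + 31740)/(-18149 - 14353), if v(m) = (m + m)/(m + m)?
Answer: -31741/32502 ≈ -0.97659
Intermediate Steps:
v(m) = 1 (v(m) = (2*m)/((2*m)) = (2*m)*(1/(2*m)) = 1)
(v(-156) + 31740)/(-18149 - 14353) = (1 + 31740)/(-18149 - 14353) = 31741/(-32502) = 31741*(-1/32502) = -31741/32502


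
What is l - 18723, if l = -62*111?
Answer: -25605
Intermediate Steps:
l = -6882
l - 18723 = -6882 - 18723 = -25605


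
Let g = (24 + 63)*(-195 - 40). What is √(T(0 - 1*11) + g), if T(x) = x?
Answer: 2*I*√5114 ≈ 143.02*I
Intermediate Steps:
g = -20445 (g = 87*(-235) = -20445)
√(T(0 - 1*11) + g) = √((0 - 1*11) - 20445) = √((0 - 11) - 20445) = √(-11 - 20445) = √(-20456) = 2*I*√5114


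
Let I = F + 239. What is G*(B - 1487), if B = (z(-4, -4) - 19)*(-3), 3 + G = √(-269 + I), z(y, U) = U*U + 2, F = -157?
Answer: 4452 - 1484*I*√187 ≈ 4452.0 - 20293.0*I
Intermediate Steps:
I = 82 (I = -157 + 239 = 82)
z(y, U) = 2 + U² (z(y, U) = U² + 2 = 2 + U²)
G = -3 + I*√187 (G = -3 + √(-269 + 82) = -3 + √(-187) = -3 + I*√187 ≈ -3.0 + 13.675*I)
B = 3 (B = ((2 + (-4)²) - 19)*(-3) = ((2 + 16) - 19)*(-3) = (18 - 19)*(-3) = -1*(-3) = 3)
G*(B - 1487) = (-3 + I*√187)*(3 - 1487) = (-3 + I*√187)*(-1484) = 4452 - 1484*I*√187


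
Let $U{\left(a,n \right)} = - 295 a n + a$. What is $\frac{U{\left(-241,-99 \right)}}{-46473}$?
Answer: $\frac{7038646}{46473} \approx 151.46$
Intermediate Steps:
$U{\left(a,n \right)} = a - 295 a n$ ($U{\left(a,n \right)} = - 295 a n + a = a - 295 a n$)
$\frac{U{\left(-241,-99 \right)}}{-46473} = \frac{\left(-241\right) \left(1 - -29205\right)}{-46473} = - 241 \left(1 + 29205\right) \left(- \frac{1}{46473}\right) = \left(-241\right) 29206 \left(- \frac{1}{46473}\right) = \left(-7038646\right) \left(- \frac{1}{46473}\right) = \frac{7038646}{46473}$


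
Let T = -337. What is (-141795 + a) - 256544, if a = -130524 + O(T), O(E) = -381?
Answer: -529244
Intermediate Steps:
a = -130905 (a = -130524 - 381 = -130905)
(-141795 + a) - 256544 = (-141795 - 130905) - 256544 = -272700 - 256544 = -529244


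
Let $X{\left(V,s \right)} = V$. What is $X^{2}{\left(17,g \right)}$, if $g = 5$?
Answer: $289$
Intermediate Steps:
$X^{2}{\left(17,g \right)} = 17^{2} = 289$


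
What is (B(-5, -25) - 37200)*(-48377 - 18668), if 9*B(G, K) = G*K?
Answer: 22438285375/9 ≈ 2.4931e+9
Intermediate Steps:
B(G, K) = G*K/9 (B(G, K) = (G*K)/9 = G*K/9)
(B(-5, -25) - 37200)*(-48377 - 18668) = ((1/9)*(-5)*(-25) - 37200)*(-48377 - 18668) = (125/9 - 37200)*(-67045) = -334675/9*(-67045) = 22438285375/9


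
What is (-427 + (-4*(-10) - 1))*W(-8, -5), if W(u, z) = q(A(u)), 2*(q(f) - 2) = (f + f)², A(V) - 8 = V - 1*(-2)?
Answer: -3880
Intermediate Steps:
A(V) = 10 + V (A(V) = 8 + (V - 1*(-2)) = 8 + (V + 2) = 8 + (2 + V) = 10 + V)
q(f) = 2 + 2*f² (q(f) = 2 + (f + f)²/2 = 2 + (2*f)²/2 = 2 + (4*f²)/2 = 2 + 2*f²)
W(u, z) = 2 + 2*(10 + u)²
(-427 + (-4*(-10) - 1))*W(-8, -5) = (-427 + (-4*(-10) - 1))*(2 + 2*(10 - 8)²) = (-427 + (40 - 1))*(2 + 2*2²) = (-427 + 39)*(2 + 2*4) = -388*(2 + 8) = -388*10 = -3880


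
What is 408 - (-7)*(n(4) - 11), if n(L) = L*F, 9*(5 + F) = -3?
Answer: 545/3 ≈ 181.67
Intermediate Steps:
F = -16/3 (F = -5 + (⅑)*(-3) = -5 - ⅓ = -16/3 ≈ -5.3333)
n(L) = -16*L/3 (n(L) = L*(-16/3) = -16*L/3)
408 - (-7)*(n(4) - 11) = 408 - (-7)*(-16/3*4 - 11) = 408 - (-7)*(-64/3 - 11) = 408 - (-7)*(-97)/3 = 408 - 1*679/3 = 408 - 679/3 = 545/3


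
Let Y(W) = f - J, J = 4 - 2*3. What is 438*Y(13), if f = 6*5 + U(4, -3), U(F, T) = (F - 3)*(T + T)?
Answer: 11388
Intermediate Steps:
U(F, T) = 2*T*(-3 + F) (U(F, T) = (-3 + F)*(2*T) = 2*T*(-3 + F))
f = 24 (f = 6*5 + 2*(-3)*(-3 + 4) = 30 + 2*(-3)*1 = 30 - 6 = 24)
J = -2 (J = 4 - 6 = -2)
Y(W) = 26 (Y(W) = 24 - 1*(-2) = 24 + 2 = 26)
438*Y(13) = 438*26 = 11388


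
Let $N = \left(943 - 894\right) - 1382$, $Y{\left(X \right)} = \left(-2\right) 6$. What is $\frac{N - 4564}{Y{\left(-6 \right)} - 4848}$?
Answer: $\frac{5897}{4860} \approx 1.2134$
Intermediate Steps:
$Y{\left(X \right)} = -12$
$N = -1333$ ($N = \left(943 - 894\right) - 1382 = 49 - 1382 = -1333$)
$\frac{N - 4564}{Y{\left(-6 \right)} - 4848} = \frac{-1333 - 4564}{-12 - 4848} = - \frac{5897}{-4860} = \left(-5897\right) \left(- \frac{1}{4860}\right) = \frac{5897}{4860}$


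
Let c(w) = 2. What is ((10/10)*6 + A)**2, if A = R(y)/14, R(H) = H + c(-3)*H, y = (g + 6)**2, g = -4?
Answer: 2304/49 ≈ 47.020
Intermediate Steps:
y = 4 (y = (-4 + 6)**2 = 2**2 = 4)
R(H) = 3*H (R(H) = H + 2*H = 3*H)
A = 6/7 (A = (3*4)/14 = 12*(1/14) = 6/7 ≈ 0.85714)
((10/10)*6 + A)**2 = ((10/10)*6 + 6/7)**2 = ((10*(1/10))*6 + 6/7)**2 = (1*6 + 6/7)**2 = (6 + 6/7)**2 = (48/7)**2 = 2304/49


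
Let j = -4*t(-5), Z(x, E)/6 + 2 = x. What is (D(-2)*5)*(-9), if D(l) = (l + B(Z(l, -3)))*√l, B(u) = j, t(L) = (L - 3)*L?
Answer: 7290*I*√2 ≈ 10310.0*I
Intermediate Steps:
t(L) = L*(-3 + L) (t(L) = (-3 + L)*L = L*(-3 + L))
Z(x, E) = -12 + 6*x
j = -160 (j = -(-20)*(-3 - 5) = -(-20)*(-8) = -4*40 = -160)
B(u) = -160
D(l) = √l*(-160 + l) (D(l) = (l - 160)*√l = (-160 + l)*√l = √l*(-160 + l))
(D(-2)*5)*(-9) = ((√(-2)*(-160 - 2))*5)*(-9) = (((I*√2)*(-162))*5)*(-9) = (-162*I*√2*5)*(-9) = -810*I*√2*(-9) = 7290*I*√2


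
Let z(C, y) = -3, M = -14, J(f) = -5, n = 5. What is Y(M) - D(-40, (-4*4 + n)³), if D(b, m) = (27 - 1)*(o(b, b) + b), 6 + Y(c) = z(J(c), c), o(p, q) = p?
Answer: 2071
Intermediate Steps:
Y(c) = -9 (Y(c) = -6 - 3 = -9)
D(b, m) = 52*b (D(b, m) = (27 - 1)*(b + b) = 26*(2*b) = 52*b)
Y(M) - D(-40, (-4*4 + n)³) = -9 - 52*(-40) = -9 - 1*(-2080) = -9 + 2080 = 2071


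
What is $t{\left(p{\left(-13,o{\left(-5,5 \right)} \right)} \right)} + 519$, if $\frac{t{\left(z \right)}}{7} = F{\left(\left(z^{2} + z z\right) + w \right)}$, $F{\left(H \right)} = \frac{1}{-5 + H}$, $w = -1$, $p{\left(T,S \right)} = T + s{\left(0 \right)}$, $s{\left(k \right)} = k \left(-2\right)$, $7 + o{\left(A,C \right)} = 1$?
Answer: $\frac{172315}{332} \approx 519.02$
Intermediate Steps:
$o{\left(A,C \right)} = -6$ ($o{\left(A,C \right)} = -7 + 1 = -6$)
$s{\left(k \right)} = - 2 k$
$p{\left(T,S \right)} = T$ ($p{\left(T,S \right)} = T - 0 = T + 0 = T$)
$t{\left(z \right)} = \frac{7}{-6 + 2 z^{2}}$ ($t{\left(z \right)} = \frac{7}{-5 - \left(1 - z^{2} - z z\right)} = \frac{7}{-5 + \left(\left(z^{2} + z^{2}\right) - 1\right)} = \frac{7}{-5 + \left(2 z^{2} - 1\right)} = \frac{7}{-5 + \left(-1 + 2 z^{2}\right)} = \frac{7}{-6 + 2 z^{2}}$)
$t{\left(p{\left(-13,o{\left(-5,5 \right)} \right)} \right)} + 519 = \frac{7}{2 \left(-3 + \left(-13\right)^{2}\right)} + 519 = \frac{7}{2 \left(-3 + 169\right)} + 519 = \frac{7}{2 \cdot 166} + 519 = \frac{7}{2} \cdot \frac{1}{166} + 519 = \frac{7}{332} + 519 = \frac{172315}{332}$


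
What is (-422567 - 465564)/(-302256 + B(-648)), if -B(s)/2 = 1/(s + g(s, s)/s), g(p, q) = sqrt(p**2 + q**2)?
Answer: 1657642931288172/564142583383793 - 52243*sqrt(2)/1128285166767586 ≈ 2.9383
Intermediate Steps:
B(s) = -2/(s + sqrt(2)*sqrt(s**2)/s) (B(s) = -2/(s + sqrt(s**2 + s**2)/s) = -2/(s + sqrt(2*s**2)/s) = -2/(s + (sqrt(2)*sqrt(s**2))/s) = -2/(s + sqrt(2)*sqrt(s**2)/s))
(-422567 - 465564)/(-302256 + B(-648)) = (-422567 - 465564)/(-302256 - 2*(-648)/((-648)**2 + sqrt(2)*sqrt((-648)**2))) = -888131/(-302256 - 2*(-648)/(419904 + sqrt(2)*sqrt(419904))) = -888131/(-302256 - 2*(-648)/(419904 + sqrt(2)*648)) = -888131/(-302256 - 2*(-648)/(419904 + 648*sqrt(2))) = -888131/(-302256 + 1296/(419904 + 648*sqrt(2)))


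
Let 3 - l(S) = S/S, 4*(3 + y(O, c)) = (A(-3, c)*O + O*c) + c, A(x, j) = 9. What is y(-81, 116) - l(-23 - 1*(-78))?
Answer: -10029/4 ≈ -2507.3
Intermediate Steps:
y(O, c) = -3 + c/4 + 9*O/4 + O*c/4 (y(O, c) = -3 + ((9*O + O*c) + c)/4 = -3 + (c + 9*O + O*c)/4 = -3 + (c/4 + 9*O/4 + O*c/4) = -3 + c/4 + 9*O/4 + O*c/4)
l(S) = 2 (l(S) = 3 - S/S = 3 - 1*1 = 3 - 1 = 2)
y(-81, 116) - l(-23 - 1*(-78)) = (-3 + (¼)*116 + (9/4)*(-81) + (¼)*(-81)*116) - 1*2 = (-3 + 29 - 729/4 - 2349) - 2 = -10021/4 - 2 = -10029/4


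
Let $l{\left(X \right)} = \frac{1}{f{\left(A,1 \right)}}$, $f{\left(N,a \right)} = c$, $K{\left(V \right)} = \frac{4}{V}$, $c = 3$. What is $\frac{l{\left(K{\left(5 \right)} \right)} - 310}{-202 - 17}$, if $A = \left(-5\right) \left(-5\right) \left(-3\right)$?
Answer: $\frac{929}{657} \approx 1.414$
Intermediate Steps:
$A = -75$ ($A = 25 \left(-3\right) = -75$)
$f{\left(N,a \right)} = 3$
$l{\left(X \right)} = \frac{1}{3}$
$\frac{l{\left(K{\left(5 \right)} \right)} - 310}{-202 - 17} = \frac{\frac{1}{3} - 310}{-202 - 17} = - \frac{929}{3 \left(-219\right)} = \left(- \frac{929}{3}\right) \left(- \frac{1}{219}\right) = \frac{929}{657}$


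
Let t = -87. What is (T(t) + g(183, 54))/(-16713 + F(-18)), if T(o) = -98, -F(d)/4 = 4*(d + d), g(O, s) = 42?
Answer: 56/16137 ≈ 0.0034703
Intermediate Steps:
F(d) = -32*d (F(d) = -16*(d + d) = -16*2*d = -32*d)
(T(t) + g(183, 54))/(-16713 + F(-18)) = (-98 + 42)/(-16713 - 32*(-18)) = -56/(-16713 + 576) = -56/(-16137) = -56*(-1/16137) = 56/16137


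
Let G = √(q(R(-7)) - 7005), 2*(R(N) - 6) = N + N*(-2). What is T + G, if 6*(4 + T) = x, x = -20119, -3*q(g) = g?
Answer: -20143/6 + I*√252294/6 ≈ -3357.2 + 83.715*I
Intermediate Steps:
R(N) = 6 - N/2 (R(N) = 6 + (N + N*(-2))/2 = 6 + (N - 2*N)/2 = 6 + (-N)/2 = 6 - N/2)
q(g) = -g/3
T = -20143/6 (T = -4 + (⅙)*(-20119) = -4 - 20119/6 = -20143/6 ≈ -3357.2)
G = I*√252294/6 (G = √(-(6 - ½*(-7))/3 - 7005) = √(-(6 + 7/2)/3 - 7005) = √(-⅓*19/2 - 7005) = √(-19/6 - 7005) = √(-42049/6) = I*√252294/6 ≈ 83.715*I)
T + G = -20143/6 + I*√252294/6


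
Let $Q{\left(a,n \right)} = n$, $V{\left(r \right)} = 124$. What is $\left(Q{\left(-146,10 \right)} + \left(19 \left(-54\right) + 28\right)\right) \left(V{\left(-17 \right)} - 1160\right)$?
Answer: $1023568$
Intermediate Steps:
$\left(Q{\left(-146,10 \right)} + \left(19 \left(-54\right) + 28\right)\right) \left(V{\left(-17 \right)} - 1160\right) = \left(10 + \left(19 \left(-54\right) + 28\right)\right) \left(124 - 1160\right) = \left(10 + \left(-1026 + 28\right)\right) \left(-1036\right) = \left(10 - 998\right) \left(-1036\right) = \left(-988\right) \left(-1036\right) = 1023568$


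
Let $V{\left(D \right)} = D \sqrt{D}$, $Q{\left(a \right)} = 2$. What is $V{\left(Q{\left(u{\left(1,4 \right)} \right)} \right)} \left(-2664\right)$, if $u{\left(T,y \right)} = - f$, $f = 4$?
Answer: $- 5328 \sqrt{2} \approx -7534.9$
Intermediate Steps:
$u{\left(T,y \right)} = -4$ ($u{\left(T,y \right)} = \left(-1\right) 4 = -4$)
$V{\left(D \right)} = D^{\frac{3}{2}}$
$V{\left(Q{\left(u{\left(1,4 \right)} \right)} \right)} \left(-2664\right) = 2^{\frac{3}{2}} \left(-2664\right) = 2 \sqrt{2} \left(-2664\right) = - 5328 \sqrt{2}$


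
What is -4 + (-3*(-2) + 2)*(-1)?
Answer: -12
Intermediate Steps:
-4 + (-3*(-2) + 2)*(-1) = -4 + (6 + 2)*(-1) = -4 + 8*(-1) = -4 - 8 = -12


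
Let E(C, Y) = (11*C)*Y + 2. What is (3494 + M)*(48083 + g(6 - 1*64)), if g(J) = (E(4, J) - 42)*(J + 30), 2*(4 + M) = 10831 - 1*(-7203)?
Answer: 1509082113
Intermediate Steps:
M = 9013 (M = -4 + (10831 - 1*(-7203))/2 = -4 + (10831 + 7203)/2 = -4 + (½)*18034 = -4 + 9017 = 9013)
E(C, Y) = 2 + 11*C*Y (E(C, Y) = 11*C*Y + 2 = 2 + 11*C*Y)
g(J) = (-40 + 44*J)*(30 + J) (g(J) = ((2 + 11*4*J) - 42)*(J + 30) = ((2 + 44*J) - 42)*(30 + J) = (-40 + 44*J)*(30 + J))
(3494 + M)*(48083 + g(6 - 1*64)) = (3494 + 9013)*(48083 + (-1200 + 44*(6 - 1*64)² + 1280*(6 - 1*64))) = 12507*(48083 + (-1200 + 44*(6 - 64)² + 1280*(6 - 64))) = 12507*(48083 + (-1200 + 44*(-58)² + 1280*(-58))) = 12507*(48083 + (-1200 + 44*3364 - 74240)) = 12507*(48083 + (-1200 + 148016 - 74240)) = 12507*(48083 + 72576) = 12507*120659 = 1509082113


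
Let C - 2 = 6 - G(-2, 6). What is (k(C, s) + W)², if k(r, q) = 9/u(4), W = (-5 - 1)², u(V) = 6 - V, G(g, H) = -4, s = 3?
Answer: 6561/4 ≈ 1640.3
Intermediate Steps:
C = 12 (C = 2 + (6 - 1*(-4)) = 2 + (6 + 4) = 2 + 10 = 12)
W = 36 (W = (-6)² = 36)
k(r, q) = 9/2 (k(r, q) = 9/(6 - 1*4) = 9/(6 - 4) = 9/2)
(k(C, s) + W)² = (9/2 + 36)² = (81/2)² = 6561/4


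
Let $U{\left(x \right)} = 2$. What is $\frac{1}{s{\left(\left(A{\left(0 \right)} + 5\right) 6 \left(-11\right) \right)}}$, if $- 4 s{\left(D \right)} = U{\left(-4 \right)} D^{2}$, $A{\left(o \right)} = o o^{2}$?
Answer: $- \frac{1}{54450} \approx -1.8365 \cdot 10^{-5}$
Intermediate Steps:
$A{\left(o \right)} = o^{3}$
$s{\left(D \right)} = - \frac{D^{2}}{2}$ ($s{\left(D \right)} = - \frac{2 D^{2}}{4} = - \frac{D^{2}}{2}$)
$\frac{1}{s{\left(\left(A{\left(0 \right)} + 5\right) 6 \left(-11\right) \right)}} = \frac{1}{\left(- \frac{1}{2}\right) \left(\left(0^{3} + 5\right) 6 \left(-11\right)\right)^{2}} = \frac{1}{\left(- \frac{1}{2}\right) \left(\left(0 + 5\right) 6 \left(-11\right)\right)^{2}} = \frac{1}{\left(- \frac{1}{2}\right) \left(5 \cdot 6 \left(-11\right)\right)^{2}} = \frac{1}{\left(- \frac{1}{2}\right) \left(30 \left(-11\right)\right)^{2}} = \frac{1}{\left(- \frac{1}{2}\right) \left(-330\right)^{2}} = \frac{1}{\left(- \frac{1}{2}\right) 108900} = \frac{1}{-54450} = - \frac{1}{54450}$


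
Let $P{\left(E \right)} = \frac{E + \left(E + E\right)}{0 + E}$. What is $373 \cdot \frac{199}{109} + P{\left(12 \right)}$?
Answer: $\frac{74554}{109} \approx 683.98$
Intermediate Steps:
$P{\left(E \right)} = 3$ ($P{\left(E \right)} = \frac{E + 2 E}{E} = \frac{3 E}{E} = 3$)
$373 \cdot \frac{199}{109} + P{\left(12 \right)} = 373 \cdot \frac{199}{109} + 3 = \frac{74227}{109} + 3 = \frac{74554}{109}$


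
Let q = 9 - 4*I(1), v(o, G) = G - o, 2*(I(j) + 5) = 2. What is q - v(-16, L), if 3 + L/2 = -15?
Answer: 45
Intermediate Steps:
I(j) = -4 (I(j) = -5 + (1/2)*2 = -5 + 1 = -4)
L = -36 (L = -6 + 2*(-15) = -6 - 30 = -36)
q = 25 (q = 9 - 4*(-4) = 9 + 16 = 25)
q - v(-16, L) = 25 - (-36 - 1*(-16)) = 25 - (-36 + 16) = 25 - 1*(-20) = 25 + 20 = 45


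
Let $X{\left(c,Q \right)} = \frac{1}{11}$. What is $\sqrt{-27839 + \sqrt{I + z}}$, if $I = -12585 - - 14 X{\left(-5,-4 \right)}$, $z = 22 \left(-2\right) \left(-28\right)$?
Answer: $\frac{\sqrt{-3368519 + 11 i \sqrt{1373559}}}{11} \approx 0.31928 + 166.85 i$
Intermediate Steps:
$X{\left(c,Q \right)} = \frac{1}{11}$
$z = 1232$ ($z = \left(-44\right) \left(-28\right) = 1232$)
$I = - \frac{138421}{11}$ ($I = -12585 - \left(-14\right) \frac{1}{11} = -12585 - - \frac{14}{11} = -12585 + \frac{14}{11} = - \frac{138421}{11} \approx -12584.0$)
$\sqrt{-27839 + \sqrt{I + z}} = \sqrt{-27839 + \sqrt{- \frac{138421}{11} + 1232}} = \sqrt{-27839 + \sqrt{- \frac{124869}{11}}} = \sqrt{-27839 + \frac{i \sqrt{1373559}}{11}}$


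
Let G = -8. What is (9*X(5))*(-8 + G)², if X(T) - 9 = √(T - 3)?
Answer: 20736 + 2304*√2 ≈ 23994.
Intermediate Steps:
X(T) = 9 + √(-3 + T) (X(T) = 9 + √(T - 3) = 9 + √(-3 + T))
(9*X(5))*(-8 + G)² = (9*(9 + √(-3 + 5)))*(-8 - 8)² = (9*(9 + √2))*(-16)² = (81 + 9*√2)*256 = 20736 + 2304*√2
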